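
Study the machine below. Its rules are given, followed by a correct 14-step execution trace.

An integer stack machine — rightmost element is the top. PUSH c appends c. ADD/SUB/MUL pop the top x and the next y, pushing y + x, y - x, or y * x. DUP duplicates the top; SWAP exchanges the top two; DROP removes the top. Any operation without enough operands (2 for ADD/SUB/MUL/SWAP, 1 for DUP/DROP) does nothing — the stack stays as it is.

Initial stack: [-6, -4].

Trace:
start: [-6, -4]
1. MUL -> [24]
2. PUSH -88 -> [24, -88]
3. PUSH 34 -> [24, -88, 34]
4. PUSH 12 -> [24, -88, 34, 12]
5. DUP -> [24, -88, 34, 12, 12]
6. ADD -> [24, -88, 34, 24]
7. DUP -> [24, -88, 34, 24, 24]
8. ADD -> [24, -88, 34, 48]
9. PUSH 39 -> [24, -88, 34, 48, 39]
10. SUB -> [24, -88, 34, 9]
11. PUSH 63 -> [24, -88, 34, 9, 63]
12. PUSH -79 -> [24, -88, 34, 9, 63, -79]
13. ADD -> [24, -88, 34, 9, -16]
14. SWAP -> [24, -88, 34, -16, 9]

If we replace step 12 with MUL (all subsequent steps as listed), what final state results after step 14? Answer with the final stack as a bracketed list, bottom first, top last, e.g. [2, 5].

[24, 601, -88]

(re-executing from step 12 with the substitution; state before step 12: [24, -88, 34, 9, 63])
12. MUL -> [24, -88, 34, 567]
13. ADD -> [24, -88, 601]
14. SWAP -> [24, 601, -88]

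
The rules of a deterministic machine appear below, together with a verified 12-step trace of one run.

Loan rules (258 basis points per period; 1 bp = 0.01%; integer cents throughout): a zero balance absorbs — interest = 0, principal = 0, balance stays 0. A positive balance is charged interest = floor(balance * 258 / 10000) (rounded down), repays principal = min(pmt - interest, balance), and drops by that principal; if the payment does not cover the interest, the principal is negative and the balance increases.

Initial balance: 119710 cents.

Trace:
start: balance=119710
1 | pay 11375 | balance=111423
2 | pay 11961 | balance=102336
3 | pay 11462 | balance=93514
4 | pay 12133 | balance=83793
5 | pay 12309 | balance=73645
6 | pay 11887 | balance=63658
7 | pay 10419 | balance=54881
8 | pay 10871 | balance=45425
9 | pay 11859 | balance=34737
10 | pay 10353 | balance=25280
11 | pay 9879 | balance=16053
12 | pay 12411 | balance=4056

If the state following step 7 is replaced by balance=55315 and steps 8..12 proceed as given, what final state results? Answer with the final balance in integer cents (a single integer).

4550

state after step 7 := balance=55315
8 | pay 10871 | balance=45871
9 | pay 11859 | balance=35195
10 | pay 10353 | balance=25750
11 | pay 9879 | balance=16535
12 | pay 12411 | balance=4550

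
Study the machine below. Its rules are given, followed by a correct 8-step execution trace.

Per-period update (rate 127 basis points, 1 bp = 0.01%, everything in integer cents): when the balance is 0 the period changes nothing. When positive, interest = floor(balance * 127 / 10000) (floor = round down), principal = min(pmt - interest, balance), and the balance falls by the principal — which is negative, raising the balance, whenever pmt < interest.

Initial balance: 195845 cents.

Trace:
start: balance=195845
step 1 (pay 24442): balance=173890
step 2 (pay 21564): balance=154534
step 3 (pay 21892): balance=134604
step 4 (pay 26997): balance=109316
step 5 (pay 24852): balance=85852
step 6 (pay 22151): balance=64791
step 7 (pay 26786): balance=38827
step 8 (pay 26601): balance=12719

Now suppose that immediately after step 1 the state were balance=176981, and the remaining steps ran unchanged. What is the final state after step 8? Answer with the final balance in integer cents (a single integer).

16095

state after step 1 := balance=176981
step 2 (pay 21564): balance=157664
step 3 (pay 21892): balance=137774
step 4 (pay 26997): balance=112526
step 5 (pay 24852): balance=89103
step 6 (pay 22151): balance=68083
step 7 (pay 26786): balance=42161
step 8 (pay 26601): balance=16095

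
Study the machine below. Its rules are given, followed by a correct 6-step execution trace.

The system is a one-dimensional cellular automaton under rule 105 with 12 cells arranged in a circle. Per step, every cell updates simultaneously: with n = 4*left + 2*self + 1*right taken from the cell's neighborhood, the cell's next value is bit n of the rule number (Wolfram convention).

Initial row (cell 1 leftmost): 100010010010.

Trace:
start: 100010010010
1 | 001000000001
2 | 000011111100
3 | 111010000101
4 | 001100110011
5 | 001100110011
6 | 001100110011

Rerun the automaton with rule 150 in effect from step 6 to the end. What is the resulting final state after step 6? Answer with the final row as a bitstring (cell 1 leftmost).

(re-executing step 6 under rule 150; state before step 6: 001100110011)
6 | 110011001100

110011001100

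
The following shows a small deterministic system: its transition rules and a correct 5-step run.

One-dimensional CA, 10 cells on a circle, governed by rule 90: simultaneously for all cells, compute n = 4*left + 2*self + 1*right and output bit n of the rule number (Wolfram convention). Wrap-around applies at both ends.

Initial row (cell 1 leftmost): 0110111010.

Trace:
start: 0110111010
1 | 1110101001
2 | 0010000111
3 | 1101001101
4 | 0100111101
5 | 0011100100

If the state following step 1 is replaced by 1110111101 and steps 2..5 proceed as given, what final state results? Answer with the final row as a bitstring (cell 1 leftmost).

state after step 1 := 1110111101
2 | 0010100101
3 | 1100011000
4 | 1110111101
5 | 0010100101

0010100101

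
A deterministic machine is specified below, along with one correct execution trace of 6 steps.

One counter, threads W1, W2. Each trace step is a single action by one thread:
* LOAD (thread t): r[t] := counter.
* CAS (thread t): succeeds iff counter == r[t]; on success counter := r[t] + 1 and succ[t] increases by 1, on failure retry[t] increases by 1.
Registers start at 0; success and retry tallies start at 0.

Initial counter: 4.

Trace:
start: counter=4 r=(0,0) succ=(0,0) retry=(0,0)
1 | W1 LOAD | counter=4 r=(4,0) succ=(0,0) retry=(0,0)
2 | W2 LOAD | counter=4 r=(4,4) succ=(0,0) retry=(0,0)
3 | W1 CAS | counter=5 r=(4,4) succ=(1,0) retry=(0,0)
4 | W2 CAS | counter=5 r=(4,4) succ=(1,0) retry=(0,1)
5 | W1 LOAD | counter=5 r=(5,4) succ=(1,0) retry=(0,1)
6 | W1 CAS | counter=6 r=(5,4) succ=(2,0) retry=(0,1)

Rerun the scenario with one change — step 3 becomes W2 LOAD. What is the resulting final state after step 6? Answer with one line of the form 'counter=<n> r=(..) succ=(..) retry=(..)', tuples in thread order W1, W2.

counter=6 r=(5,4) succ=(1,1) retry=(0,0)

(re-executing from step 3 with the substitution; state before step 3: counter=4 r=(4,4) succ=(0,0) retry=(0,0))
3 | W2 LOAD | counter=4 r=(4,4) succ=(0,0) retry=(0,0)
4 | W2 CAS | counter=5 r=(4,4) succ=(0,1) retry=(0,0)
5 | W1 LOAD | counter=5 r=(5,4) succ=(0,1) retry=(0,0)
6 | W1 CAS | counter=6 r=(5,4) succ=(1,1) retry=(0,0)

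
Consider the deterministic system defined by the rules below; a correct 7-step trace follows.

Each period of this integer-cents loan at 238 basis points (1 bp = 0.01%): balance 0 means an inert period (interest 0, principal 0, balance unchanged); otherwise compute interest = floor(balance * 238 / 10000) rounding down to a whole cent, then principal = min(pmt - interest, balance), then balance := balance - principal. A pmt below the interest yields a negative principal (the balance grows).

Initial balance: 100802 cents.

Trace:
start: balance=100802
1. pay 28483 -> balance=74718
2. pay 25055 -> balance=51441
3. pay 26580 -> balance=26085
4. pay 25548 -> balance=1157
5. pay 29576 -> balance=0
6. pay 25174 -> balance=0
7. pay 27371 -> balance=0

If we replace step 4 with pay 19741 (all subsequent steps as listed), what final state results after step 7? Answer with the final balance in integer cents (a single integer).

0

(re-executing from step 4 with the substitution; state before step 4: balance=26085)
4. pay 19741 -> balance=6964
5. pay 29576 -> balance=0
6. pay 25174 -> balance=0
7. pay 27371 -> balance=0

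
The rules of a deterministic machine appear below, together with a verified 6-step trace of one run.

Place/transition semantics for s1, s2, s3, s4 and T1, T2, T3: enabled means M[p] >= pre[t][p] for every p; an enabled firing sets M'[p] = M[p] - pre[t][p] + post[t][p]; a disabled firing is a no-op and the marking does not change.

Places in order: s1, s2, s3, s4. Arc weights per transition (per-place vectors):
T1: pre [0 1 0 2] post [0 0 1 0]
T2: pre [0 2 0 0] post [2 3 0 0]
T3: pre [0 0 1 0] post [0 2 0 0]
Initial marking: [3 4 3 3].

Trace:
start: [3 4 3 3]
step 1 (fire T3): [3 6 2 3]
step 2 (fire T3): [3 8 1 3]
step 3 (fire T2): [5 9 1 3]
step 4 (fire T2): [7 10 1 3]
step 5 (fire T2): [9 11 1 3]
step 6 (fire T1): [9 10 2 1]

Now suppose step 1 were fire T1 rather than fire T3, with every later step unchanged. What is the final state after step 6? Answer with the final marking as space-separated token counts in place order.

9 8 3 1

(re-executing from step 1 with the substitution; state before step 1: [3 4 3 3])
step 1 (fire T1): [3 3 4 1]
step 2 (fire T3): [3 5 3 1]
step 3 (fire T2): [5 6 3 1]
step 4 (fire T2): [7 7 3 1]
step 5 (fire T2): [9 8 3 1]
step 6 (fire T1): [9 8 3 1]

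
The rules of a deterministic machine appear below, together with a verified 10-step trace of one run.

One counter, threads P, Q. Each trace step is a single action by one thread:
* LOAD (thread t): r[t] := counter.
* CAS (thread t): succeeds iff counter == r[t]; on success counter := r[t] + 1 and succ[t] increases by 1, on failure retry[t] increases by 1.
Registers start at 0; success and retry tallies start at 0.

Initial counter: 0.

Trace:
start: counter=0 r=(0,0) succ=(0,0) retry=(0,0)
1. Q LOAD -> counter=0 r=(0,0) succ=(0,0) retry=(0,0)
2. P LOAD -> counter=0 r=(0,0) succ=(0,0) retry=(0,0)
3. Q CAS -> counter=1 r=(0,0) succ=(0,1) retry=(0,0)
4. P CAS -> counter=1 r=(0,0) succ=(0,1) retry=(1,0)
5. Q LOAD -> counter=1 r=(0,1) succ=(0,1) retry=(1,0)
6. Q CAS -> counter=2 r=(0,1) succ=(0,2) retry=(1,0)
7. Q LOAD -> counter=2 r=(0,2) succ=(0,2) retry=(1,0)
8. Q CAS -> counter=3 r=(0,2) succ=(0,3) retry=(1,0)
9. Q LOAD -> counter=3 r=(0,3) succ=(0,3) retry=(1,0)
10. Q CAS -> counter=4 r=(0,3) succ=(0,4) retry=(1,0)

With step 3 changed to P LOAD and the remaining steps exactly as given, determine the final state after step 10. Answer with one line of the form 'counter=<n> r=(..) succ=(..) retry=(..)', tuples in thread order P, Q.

(re-executing from step 3 with the substitution; state before step 3: counter=0 r=(0,0) succ=(0,0) retry=(0,0))
3. P LOAD -> counter=0 r=(0,0) succ=(0,0) retry=(0,0)
4. P CAS -> counter=1 r=(0,0) succ=(1,0) retry=(0,0)
5. Q LOAD -> counter=1 r=(0,1) succ=(1,0) retry=(0,0)
6. Q CAS -> counter=2 r=(0,1) succ=(1,1) retry=(0,0)
7. Q LOAD -> counter=2 r=(0,2) succ=(1,1) retry=(0,0)
8. Q CAS -> counter=3 r=(0,2) succ=(1,2) retry=(0,0)
9. Q LOAD -> counter=3 r=(0,3) succ=(1,2) retry=(0,0)
10. Q CAS -> counter=4 r=(0,3) succ=(1,3) retry=(0,0)

counter=4 r=(0,3) succ=(1,3) retry=(0,0)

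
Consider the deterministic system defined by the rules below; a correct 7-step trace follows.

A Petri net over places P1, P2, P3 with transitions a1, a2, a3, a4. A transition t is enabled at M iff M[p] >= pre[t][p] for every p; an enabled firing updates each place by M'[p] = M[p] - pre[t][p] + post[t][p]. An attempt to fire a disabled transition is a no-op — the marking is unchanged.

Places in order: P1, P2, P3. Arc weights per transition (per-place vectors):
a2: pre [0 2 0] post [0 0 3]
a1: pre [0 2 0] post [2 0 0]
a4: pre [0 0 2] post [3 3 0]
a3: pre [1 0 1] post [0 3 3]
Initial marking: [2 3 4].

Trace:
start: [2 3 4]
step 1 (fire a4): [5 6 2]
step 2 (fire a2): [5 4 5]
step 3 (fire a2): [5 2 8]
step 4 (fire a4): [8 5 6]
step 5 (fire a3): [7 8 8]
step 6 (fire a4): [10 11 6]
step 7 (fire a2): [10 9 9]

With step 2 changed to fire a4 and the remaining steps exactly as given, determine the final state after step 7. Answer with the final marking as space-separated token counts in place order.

13 14 4

(re-executing from step 2 with the substitution; state before step 2: [5 6 2])
step 2 (fire a4): [8 9 0]
step 3 (fire a2): [8 7 3]
step 4 (fire a4): [11 10 1]
step 5 (fire a3): [10 13 3]
step 6 (fire a4): [13 16 1]
step 7 (fire a2): [13 14 4]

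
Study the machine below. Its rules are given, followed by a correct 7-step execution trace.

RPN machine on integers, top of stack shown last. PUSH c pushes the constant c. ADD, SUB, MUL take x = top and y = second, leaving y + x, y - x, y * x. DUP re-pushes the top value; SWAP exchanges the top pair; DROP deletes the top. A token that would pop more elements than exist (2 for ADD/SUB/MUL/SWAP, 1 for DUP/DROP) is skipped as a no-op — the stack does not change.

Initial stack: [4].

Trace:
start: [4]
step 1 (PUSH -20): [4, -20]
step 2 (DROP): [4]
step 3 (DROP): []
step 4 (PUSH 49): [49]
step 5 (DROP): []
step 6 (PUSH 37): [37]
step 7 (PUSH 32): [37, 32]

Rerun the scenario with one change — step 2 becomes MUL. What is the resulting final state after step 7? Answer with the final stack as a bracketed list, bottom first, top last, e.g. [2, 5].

(re-executing from step 2 with the substitution; state before step 2: [4, -20])
step 2 (MUL): [-80]
step 3 (DROP): []
step 4 (PUSH 49): [49]
step 5 (DROP): []
step 6 (PUSH 37): [37]
step 7 (PUSH 32): [37, 32]

[37, 32]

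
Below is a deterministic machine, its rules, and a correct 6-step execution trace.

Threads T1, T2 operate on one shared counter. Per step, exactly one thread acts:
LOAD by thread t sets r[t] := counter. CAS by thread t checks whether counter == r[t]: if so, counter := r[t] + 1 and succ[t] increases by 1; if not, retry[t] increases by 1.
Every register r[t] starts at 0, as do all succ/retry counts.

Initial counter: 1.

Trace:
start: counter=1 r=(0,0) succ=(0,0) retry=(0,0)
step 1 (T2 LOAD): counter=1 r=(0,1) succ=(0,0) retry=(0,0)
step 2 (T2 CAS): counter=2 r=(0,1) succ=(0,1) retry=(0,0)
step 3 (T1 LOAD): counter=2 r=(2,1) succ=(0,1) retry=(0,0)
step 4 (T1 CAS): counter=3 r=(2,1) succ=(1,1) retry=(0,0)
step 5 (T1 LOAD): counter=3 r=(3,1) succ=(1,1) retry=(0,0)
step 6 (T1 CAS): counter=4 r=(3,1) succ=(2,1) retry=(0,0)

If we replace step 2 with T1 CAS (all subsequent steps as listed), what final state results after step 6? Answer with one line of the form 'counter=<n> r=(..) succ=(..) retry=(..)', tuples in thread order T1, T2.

(re-executing from step 2 with the substitution; state before step 2: counter=1 r=(0,1) succ=(0,0) retry=(0,0))
step 2 (T1 CAS): counter=1 r=(0,1) succ=(0,0) retry=(1,0)
step 3 (T1 LOAD): counter=1 r=(1,1) succ=(0,0) retry=(1,0)
step 4 (T1 CAS): counter=2 r=(1,1) succ=(1,0) retry=(1,0)
step 5 (T1 LOAD): counter=2 r=(2,1) succ=(1,0) retry=(1,0)
step 6 (T1 CAS): counter=3 r=(2,1) succ=(2,0) retry=(1,0)

counter=3 r=(2,1) succ=(2,0) retry=(1,0)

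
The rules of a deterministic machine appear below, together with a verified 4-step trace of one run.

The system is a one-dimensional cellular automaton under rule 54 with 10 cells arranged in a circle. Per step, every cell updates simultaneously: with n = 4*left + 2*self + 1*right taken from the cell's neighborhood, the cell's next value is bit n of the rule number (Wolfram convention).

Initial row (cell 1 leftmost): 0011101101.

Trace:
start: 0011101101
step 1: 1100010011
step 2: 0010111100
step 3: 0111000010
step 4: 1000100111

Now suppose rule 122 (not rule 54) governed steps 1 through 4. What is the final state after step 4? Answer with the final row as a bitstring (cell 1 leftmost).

(re-executing steps 1..4 under rule 122; state before step 1: 0011101101)
step 1: 1110111110
step 2: 1011100011
step 3: 1110110110
step 4: 1011111111

1011111111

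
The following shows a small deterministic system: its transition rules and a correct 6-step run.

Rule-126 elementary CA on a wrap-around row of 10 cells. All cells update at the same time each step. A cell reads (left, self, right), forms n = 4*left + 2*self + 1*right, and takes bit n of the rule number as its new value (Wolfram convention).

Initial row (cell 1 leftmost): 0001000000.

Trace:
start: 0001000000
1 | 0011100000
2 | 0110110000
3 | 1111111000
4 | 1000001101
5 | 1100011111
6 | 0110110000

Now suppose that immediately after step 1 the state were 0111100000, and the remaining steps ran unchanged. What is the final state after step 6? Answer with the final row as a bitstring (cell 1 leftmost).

1100111111

state after step 1 := 0111100000
2 | 1100110000
3 | 1111111001
4 | 0000001111
5 | 1000011001
6 | 1100111111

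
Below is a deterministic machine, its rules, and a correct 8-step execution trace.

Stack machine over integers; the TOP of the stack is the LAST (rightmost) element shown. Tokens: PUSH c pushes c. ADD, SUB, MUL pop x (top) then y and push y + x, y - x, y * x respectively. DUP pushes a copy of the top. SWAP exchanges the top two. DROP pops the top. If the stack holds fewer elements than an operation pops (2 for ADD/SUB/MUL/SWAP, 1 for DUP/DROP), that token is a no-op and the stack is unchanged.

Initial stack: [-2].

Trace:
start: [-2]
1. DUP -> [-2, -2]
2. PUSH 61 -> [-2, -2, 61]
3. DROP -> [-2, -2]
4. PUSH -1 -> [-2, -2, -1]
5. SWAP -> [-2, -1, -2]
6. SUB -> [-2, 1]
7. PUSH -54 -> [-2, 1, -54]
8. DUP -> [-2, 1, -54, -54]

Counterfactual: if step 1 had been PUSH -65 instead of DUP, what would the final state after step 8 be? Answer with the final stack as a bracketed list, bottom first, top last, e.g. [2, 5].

(re-executing from step 1 with the substitution; state before step 1: [-2])
1. PUSH -65 -> [-2, -65]
2. PUSH 61 -> [-2, -65, 61]
3. DROP -> [-2, -65]
4. PUSH -1 -> [-2, -65, -1]
5. SWAP -> [-2, -1, -65]
6. SUB -> [-2, 64]
7. PUSH -54 -> [-2, 64, -54]
8. DUP -> [-2, 64, -54, -54]

[-2, 64, -54, -54]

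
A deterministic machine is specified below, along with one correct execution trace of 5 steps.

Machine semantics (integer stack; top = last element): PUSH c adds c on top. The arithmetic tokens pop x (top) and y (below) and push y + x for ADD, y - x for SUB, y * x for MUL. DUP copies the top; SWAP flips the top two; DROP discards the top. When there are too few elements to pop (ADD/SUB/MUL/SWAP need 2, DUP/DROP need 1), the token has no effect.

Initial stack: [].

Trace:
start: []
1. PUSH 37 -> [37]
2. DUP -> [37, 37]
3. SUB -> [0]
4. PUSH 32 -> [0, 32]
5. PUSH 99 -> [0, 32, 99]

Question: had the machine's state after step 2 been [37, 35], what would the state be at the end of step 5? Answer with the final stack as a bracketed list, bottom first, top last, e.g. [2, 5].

state after step 2 := [37, 35]
3. SUB -> [2]
4. PUSH 32 -> [2, 32]
5. PUSH 99 -> [2, 32, 99]

[2, 32, 99]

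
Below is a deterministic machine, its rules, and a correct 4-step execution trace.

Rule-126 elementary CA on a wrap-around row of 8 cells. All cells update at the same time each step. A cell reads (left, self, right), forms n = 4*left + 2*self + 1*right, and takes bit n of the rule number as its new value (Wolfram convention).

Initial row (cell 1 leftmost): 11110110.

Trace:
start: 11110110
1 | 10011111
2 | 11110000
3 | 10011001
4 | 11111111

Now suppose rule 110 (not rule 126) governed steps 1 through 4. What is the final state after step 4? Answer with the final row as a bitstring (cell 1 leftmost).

(re-executing steps 1..4 under rule 110; state before step 1: 11110110)
1 | 10011111
2 | 10110000
3 | 11110001
4 | 00010011

00010011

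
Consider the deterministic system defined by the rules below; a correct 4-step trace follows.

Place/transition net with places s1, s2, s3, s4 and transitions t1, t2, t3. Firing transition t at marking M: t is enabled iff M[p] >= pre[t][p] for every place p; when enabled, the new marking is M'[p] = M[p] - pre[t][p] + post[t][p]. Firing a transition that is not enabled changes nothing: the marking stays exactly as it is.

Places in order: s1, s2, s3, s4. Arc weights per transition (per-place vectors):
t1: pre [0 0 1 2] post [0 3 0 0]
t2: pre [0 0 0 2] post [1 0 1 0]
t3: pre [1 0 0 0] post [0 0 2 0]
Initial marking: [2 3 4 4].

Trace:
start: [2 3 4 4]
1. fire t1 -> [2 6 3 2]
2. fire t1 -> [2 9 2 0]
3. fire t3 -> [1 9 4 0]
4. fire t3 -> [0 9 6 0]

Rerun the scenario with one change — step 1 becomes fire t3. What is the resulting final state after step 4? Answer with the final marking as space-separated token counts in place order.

(re-executing from step 1 with the substitution; state before step 1: [2 3 4 4])
1. fire t3 -> [1 3 6 4]
2. fire t1 -> [1 6 5 2]
3. fire t3 -> [0 6 7 2]
4. fire t3 -> [0 6 7 2]

0 6 7 2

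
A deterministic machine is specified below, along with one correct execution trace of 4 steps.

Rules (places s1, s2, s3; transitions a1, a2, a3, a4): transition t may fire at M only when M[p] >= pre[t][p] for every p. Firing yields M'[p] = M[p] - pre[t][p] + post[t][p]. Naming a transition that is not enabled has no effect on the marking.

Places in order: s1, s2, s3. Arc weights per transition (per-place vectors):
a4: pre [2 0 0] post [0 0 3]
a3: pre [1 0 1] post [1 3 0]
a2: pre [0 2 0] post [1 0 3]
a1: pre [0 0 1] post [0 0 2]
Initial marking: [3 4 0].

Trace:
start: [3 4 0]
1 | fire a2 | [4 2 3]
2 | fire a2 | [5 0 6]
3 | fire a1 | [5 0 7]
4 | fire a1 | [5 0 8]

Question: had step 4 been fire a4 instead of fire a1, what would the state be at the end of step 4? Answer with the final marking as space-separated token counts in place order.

(re-executing from step 4 with the substitution; state before step 4: [5 0 7])
4 | fire a4 | [3 0 10]

3 0 10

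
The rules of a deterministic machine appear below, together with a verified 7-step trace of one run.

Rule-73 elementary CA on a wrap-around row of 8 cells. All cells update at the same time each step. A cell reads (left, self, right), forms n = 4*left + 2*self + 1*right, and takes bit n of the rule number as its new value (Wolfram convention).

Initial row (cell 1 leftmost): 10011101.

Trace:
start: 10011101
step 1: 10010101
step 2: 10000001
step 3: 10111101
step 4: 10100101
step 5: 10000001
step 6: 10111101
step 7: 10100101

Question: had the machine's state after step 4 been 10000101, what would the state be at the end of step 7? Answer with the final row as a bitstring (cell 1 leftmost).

state after step 4 := 10000101
step 5: 10110001
step 6: 10110101
step 7: 10110001

10110001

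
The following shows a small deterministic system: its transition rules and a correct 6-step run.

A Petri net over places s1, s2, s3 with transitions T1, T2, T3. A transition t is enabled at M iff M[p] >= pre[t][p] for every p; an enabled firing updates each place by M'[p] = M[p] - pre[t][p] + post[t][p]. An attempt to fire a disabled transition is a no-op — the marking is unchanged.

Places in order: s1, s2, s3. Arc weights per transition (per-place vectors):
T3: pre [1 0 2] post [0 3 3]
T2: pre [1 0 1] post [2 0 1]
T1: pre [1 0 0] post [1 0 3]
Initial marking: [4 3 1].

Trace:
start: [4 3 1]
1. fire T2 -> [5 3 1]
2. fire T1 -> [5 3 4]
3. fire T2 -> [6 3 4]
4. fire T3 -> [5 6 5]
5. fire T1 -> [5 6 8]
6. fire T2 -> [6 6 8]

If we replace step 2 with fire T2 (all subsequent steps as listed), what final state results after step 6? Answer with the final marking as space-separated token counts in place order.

(re-executing from step 2 with the substitution; state before step 2: [5 3 1])
2. fire T2 -> [6 3 1]
3. fire T2 -> [7 3 1]
4. fire T3 -> [7 3 1]
5. fire T1 -> [7 3 4]
6. fire T2 -> [8 3 4]

8 3 4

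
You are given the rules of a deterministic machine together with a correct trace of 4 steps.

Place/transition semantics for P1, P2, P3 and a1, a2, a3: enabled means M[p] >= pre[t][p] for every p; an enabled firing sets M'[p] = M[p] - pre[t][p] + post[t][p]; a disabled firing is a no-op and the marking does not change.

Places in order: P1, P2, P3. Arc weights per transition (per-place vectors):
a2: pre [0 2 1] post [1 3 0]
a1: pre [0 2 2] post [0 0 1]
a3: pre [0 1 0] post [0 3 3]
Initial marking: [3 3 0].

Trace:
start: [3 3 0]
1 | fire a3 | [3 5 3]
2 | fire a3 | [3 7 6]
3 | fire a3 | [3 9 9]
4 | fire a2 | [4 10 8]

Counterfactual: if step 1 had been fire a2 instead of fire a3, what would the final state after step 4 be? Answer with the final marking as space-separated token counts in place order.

(re-executing from step 1 with the substitution; state before step 1: [3 3 0])
1 | fire a2 | [3 3 0]
2 | fire a3 | [3 5 3]
3 | fire a3 | [3 7 6]
4 | fire a2 | [4 8 5]

4 8 5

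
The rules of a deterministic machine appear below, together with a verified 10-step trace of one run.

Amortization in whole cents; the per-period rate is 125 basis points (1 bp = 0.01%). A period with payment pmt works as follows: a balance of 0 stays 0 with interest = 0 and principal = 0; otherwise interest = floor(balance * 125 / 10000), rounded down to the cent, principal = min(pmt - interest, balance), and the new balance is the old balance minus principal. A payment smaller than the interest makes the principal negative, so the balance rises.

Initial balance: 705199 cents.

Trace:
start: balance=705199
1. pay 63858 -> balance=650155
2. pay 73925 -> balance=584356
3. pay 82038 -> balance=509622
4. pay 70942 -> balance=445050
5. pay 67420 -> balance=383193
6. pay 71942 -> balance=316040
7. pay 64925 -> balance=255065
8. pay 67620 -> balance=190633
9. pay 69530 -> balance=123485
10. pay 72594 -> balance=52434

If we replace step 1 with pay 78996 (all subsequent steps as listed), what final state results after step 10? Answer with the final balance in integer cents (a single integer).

35506

(re-executing from step 1 with the substitution; state before step 1: balance=705199)
1. pay 78996 -> balance=635017
2. pay 73925 -> balance=569029
3. pay 82038 -> balance=494103
4. pay 70942 -> balance=429337
5. pay 67420 -> balance=367283
6. pay 71942 -> balance=299932
7. pay 64925 -> balance=238756
8. pay 67620 -> balance=174120
9. pay 69530 -> balance=106766
10. pay 72594 -> balance=35506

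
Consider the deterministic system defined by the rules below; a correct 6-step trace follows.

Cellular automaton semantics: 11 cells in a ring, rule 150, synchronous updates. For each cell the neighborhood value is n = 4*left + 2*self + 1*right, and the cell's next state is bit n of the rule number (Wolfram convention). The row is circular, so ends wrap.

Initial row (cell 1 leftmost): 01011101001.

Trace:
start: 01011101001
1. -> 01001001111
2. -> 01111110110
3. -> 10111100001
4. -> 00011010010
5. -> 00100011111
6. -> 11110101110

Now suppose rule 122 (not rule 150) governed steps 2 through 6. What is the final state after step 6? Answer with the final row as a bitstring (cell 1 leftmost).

(re-executing steps 2..6 under rule 122; state before step 2: 01001001111)
2. -> 10110111001
3. -> 11111101111
4. -> 00000111000
5. -> 00001101100
6. -> 00011111110

00011111110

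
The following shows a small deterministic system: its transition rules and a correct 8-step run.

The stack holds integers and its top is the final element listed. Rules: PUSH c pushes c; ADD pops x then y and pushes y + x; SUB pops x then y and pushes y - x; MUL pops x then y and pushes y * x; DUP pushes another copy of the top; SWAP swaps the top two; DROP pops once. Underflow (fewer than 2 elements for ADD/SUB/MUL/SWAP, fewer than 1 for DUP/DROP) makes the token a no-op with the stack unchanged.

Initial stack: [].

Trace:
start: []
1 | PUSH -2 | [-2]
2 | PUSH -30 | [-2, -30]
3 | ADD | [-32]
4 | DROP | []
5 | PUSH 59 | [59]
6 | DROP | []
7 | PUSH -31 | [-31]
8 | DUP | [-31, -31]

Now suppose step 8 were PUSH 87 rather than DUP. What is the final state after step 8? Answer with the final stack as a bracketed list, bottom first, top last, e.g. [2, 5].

[-31, 87]

(re-executing from step 8 with the substitution; state before step 8: [-31])
8 | PUSH 87 | [-31, 87]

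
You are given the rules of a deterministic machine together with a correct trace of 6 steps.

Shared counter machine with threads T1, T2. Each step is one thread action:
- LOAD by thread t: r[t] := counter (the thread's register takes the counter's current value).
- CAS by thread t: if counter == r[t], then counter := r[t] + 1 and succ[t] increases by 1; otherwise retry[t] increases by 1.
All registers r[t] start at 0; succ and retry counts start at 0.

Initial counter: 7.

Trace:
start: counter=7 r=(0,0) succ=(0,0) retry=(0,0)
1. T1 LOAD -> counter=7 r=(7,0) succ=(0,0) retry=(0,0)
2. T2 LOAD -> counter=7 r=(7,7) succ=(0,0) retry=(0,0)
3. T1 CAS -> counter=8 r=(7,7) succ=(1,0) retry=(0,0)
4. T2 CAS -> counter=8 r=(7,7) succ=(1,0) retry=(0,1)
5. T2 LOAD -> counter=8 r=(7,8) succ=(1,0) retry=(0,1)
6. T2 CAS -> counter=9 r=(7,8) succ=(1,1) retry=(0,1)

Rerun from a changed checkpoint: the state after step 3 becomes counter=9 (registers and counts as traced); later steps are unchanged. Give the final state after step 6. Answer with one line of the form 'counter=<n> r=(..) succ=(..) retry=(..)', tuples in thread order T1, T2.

state after step 3 := counter=9 r=(7,7) succ=(1,0) retry=(0,0)
4. T2 CAS -> counter=9 r=(7,7) succ=(1,0) retry=(0,1)
5. T2 LOAD -> counter=9 r=(7,9) succ=(1,0) retry=(0,1)
6. T2 CAS -> counter=10 r=(7,9) succ=(1,1) retry=(0,1)

counter=10 r=(7,9) succ=(1,1) retry=(0,1)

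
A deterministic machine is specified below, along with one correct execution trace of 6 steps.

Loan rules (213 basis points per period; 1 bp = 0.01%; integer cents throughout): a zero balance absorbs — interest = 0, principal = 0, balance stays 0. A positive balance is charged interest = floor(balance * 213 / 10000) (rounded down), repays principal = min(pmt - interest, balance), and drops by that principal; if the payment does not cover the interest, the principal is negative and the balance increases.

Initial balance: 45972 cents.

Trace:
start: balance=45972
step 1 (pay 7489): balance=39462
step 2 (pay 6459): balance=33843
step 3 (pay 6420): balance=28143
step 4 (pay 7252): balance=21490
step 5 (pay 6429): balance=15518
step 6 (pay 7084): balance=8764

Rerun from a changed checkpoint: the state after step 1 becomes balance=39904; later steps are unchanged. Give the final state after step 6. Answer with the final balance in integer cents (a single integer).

9255

state after step 1 := balance=39904
step 2 (pay 6459): balance=34294
step 3 (pay 6420): balance=28604
step 4 (pay 7252): balance=21961
step 5 (pay 6429): balance=15999
step 6 (pay 7084): balance=9255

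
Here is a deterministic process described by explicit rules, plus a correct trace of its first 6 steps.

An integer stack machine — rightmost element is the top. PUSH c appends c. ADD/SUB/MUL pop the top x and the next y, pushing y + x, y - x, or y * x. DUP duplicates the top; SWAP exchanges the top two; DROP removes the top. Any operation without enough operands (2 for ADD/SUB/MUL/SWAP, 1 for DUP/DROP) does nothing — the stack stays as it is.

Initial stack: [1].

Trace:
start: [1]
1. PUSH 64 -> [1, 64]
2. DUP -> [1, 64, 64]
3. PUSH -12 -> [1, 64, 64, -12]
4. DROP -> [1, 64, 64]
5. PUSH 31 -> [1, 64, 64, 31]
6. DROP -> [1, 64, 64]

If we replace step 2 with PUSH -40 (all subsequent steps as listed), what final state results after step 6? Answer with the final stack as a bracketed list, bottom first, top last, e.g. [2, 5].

[1, 64, -40]

(re-executing from step 2 with the substitution; state before step 2: [1, 64])
2. PUSH -40 -> [1, 64, -40]
3. PUSH -12 -> [1, 64, -40, -12]
4. DROP -> [1, 64, -40]
5. PUSH 31 -> [1, 64, -40, 31]
6. DROP -> [1, 64, -40]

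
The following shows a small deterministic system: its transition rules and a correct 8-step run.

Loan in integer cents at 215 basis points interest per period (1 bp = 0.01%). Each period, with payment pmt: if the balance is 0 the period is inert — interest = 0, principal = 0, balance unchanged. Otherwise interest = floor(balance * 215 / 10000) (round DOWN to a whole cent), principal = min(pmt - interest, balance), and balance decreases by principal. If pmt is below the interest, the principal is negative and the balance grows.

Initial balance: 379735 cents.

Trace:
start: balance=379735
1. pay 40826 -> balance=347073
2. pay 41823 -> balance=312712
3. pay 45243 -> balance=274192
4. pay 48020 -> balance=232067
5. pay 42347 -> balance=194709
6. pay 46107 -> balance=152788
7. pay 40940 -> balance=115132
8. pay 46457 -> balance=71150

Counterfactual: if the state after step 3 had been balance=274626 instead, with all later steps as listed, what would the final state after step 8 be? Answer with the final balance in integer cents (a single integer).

state after step 3 := balance=274626
4. pay 48020 -> balance=232510
5. pay 42347 -> balance=195161
6. pay 46107 -> balance=153249
7. pay 40940 -> balance=115603
8. pay 46457 -> balance=71631

71631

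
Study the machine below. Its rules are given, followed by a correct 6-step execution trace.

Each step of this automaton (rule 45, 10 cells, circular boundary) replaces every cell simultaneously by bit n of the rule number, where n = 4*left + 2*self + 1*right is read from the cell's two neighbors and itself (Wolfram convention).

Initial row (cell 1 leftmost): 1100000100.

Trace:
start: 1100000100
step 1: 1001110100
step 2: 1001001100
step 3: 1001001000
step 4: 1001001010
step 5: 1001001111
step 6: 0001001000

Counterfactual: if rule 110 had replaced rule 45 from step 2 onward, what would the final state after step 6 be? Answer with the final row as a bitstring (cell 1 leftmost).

0001111100

(re-executing steps 2..6 under rule 110; state before step 2: 1001110100)
step 2: 1011011101
step 3: 1111110111
step 4: 0000011100
step 5: 0000110100
step 6: 0001111100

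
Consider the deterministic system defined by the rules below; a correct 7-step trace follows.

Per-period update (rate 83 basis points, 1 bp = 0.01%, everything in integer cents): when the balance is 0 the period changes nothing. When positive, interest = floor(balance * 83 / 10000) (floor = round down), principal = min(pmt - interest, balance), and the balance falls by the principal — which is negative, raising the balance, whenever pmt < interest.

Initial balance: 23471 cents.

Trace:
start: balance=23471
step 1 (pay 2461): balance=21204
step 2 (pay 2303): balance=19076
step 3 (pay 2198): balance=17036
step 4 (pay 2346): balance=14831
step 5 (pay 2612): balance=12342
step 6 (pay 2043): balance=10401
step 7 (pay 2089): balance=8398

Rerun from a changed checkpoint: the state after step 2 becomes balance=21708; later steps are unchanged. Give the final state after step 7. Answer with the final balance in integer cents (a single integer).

11140

state after step 2 := balance=21708
step 3 (pay 2198): balance=19690
step 4 (pay 2346): balance=17507
step 5 (pay 2612): balance=15040
step 6 (pay 2043): balance=13121
step 7 (pay 2089): balance=11140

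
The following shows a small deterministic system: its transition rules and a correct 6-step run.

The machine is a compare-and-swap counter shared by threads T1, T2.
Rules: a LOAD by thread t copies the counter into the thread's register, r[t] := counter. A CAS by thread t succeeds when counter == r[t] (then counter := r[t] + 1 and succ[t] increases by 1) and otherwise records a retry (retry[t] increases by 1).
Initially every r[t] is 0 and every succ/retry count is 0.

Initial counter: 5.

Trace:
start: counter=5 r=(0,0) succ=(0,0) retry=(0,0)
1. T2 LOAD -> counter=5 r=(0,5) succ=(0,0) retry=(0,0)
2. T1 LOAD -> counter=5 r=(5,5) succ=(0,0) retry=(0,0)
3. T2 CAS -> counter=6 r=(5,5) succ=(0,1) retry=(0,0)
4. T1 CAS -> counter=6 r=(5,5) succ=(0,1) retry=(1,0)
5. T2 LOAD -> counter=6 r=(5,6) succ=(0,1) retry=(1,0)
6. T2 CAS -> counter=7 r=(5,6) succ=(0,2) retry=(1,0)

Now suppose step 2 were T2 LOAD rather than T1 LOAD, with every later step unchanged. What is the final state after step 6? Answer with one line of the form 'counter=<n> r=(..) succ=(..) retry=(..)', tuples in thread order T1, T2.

(re-executing from step 2 with the substitution; state before step 2: counter=5 r=(0,5) succ=(0,0) retry=(0,0))
2. T2 LOAD -> counter=5 r=(0,5) succ=(0,0) retry=(0,0)
3. T2 CAS -> counter=6 r=(0,5) succ=(0,1) retry=(0,0)
4. T1 CAS -> counter=6 r=(0,5) succ=(0,1) retry=(1,0)
5. T2 LOAD -> counter=6 r=(0,6) succ=(0,1) retry=(1,0)
6. T2 CAS -> counter=7 r=(0,6) succ=(0,2) retry=(1,0)

counter=7 r=(0,6) succ=(0,2) retry=(1,0)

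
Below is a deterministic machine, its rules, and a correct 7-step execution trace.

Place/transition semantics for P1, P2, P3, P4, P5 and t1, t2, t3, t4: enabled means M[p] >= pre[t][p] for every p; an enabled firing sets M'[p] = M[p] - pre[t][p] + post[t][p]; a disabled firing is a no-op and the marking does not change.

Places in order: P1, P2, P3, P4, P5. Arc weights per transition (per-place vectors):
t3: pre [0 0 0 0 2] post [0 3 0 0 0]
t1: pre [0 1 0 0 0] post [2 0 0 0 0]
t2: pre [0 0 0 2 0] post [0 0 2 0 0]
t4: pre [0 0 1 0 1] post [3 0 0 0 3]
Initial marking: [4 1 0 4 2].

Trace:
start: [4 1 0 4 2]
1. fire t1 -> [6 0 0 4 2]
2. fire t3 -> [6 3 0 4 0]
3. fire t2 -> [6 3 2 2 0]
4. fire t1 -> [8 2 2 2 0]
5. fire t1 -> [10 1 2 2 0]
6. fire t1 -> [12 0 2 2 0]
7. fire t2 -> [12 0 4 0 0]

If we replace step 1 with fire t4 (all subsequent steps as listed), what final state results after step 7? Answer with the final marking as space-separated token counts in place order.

(re-executing from step 1 with the substitution; state before step 1: [4 1 0 4 2])
1. fire t4 -> [4 1 0 4 2]
2. fire t3 -> [4 4 0 4 0]
3. fire t2 -> [4 4 2 2 0]
4. fire t1 -> [6 3 2 2 0]
5. fire t1 -> [8 2 2 2 0]
6. fire t1 -> [10 1 2 2 0]
7. fire t2 -> [10 1 4 0 0]

10 1 4 0 0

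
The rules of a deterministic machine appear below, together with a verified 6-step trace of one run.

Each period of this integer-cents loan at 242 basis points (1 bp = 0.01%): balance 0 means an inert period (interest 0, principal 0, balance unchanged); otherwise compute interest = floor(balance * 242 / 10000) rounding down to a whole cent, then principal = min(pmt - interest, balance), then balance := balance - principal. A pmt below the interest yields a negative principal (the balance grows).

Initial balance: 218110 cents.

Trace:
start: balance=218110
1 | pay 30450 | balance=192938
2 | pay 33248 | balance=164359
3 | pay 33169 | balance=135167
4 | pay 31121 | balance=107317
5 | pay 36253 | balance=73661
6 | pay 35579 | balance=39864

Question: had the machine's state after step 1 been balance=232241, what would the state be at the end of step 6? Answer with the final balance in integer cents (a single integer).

state after step 1 := balance=232241
2 | pay 33248 | balance=204613
3 | pay 33169 | balance=176395
4 | pay 31121 | balance=149542
5 | pay 36253 | balance=116907
6 | pay 35579 | balance=84157

84157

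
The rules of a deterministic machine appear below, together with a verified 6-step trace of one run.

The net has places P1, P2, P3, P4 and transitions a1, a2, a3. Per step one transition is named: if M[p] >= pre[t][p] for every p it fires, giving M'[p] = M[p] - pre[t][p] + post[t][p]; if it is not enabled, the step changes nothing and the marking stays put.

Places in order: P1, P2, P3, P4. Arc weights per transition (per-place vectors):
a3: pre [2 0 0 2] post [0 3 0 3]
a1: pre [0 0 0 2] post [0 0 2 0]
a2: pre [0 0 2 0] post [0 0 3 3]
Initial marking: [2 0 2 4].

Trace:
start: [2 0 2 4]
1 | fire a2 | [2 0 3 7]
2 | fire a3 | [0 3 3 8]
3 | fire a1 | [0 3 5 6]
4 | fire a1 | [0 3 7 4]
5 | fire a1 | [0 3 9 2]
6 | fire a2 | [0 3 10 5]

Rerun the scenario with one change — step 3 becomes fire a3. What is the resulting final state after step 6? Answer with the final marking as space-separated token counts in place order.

0 3 8 7

(re-executing from step 3 with the substitution; state before step 3: [0 3 3 8])
3 | fire a3 | [0 3 3 8]
4 | fire a1 | [0 3 5 6]
5 | fire a1 | [0 3 7 4]
6 | fire a2 | [0 3 8 7]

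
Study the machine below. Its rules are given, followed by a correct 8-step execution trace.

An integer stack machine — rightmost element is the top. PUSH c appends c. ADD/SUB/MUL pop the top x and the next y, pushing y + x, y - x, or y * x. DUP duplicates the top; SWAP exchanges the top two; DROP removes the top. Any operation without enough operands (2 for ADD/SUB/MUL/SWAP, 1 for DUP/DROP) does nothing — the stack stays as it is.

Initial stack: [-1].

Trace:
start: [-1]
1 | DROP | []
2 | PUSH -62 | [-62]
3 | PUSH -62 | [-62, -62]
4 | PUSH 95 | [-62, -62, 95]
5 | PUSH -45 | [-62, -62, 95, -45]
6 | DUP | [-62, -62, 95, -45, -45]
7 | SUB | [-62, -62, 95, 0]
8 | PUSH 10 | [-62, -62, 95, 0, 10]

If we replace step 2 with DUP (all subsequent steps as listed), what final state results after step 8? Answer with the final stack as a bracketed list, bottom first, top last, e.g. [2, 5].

[-62, 95, 0, 10]

(re-executing from step 2 with the substitution; state before step 2: [])
2 | DUP | []
3 | PUSH -62 | [-62]
4 | PUSH 95 | [-62, 95]
5 | PUSH -45 | [-62, 95, -45]
6 | DUP | [-62, 95, -45, -45]
7 | SUB | [-62, 95, 0]
8 | PUSH 10 | [-62, 95, 0, 10]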